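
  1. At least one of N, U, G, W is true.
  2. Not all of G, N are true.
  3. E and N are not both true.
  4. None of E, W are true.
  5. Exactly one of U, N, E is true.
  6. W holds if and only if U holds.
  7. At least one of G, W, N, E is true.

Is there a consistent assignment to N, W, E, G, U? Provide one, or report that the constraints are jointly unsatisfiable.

N = True, W = False, E = False, G = False, U = False

  (1) {N, U, G, W}: 1 true — at least one ✓
  (2) {G, N}: 1/2 true — not all ✓
  (3) E=F, N=T — not both ✓
  (4) {E, W}: 0 true — none ✓
  (5) {U, N, E}: 1 true — exactly one ✓
  (6) W=F, U=F — same ✓
  (7) {G, W, N, E}: 1 true — at least one ✓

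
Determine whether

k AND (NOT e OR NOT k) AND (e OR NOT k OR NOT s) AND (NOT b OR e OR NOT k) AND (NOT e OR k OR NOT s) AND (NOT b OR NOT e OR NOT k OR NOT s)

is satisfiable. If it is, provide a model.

s=F, e=F, b=F, k=T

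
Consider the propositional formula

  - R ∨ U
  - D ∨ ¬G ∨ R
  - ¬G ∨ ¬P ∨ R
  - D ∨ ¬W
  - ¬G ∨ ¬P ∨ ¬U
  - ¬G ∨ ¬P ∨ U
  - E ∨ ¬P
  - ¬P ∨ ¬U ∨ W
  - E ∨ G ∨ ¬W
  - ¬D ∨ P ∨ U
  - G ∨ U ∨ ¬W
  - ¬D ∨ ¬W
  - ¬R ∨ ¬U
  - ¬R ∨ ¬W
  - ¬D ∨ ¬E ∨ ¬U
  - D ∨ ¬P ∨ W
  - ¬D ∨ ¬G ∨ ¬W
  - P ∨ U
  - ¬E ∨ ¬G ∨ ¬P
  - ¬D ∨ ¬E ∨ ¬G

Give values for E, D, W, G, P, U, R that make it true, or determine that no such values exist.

Set E = False.
  then (E ∨ ¬P) forces P = False.
  then (P ∨ U) forces U = True.
  then (¬R ∨ ¬U) forces R = False.
Set D = False.
  then (D ∨ ¬G ∨ R) forces G = False.
  then (D ∨ ¬W) forces W = False.
All clauses satisfied.

E = False, D = False, W = False, G = False, P = False, U = True, R = False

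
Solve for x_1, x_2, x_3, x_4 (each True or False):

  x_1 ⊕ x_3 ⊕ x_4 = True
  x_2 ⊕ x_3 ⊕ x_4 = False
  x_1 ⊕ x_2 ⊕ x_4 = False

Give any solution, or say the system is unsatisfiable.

x_1=F; x_2=T; x_3=F; x_4=T

x_1 ⊕ x_3 ⊕ x_4 = F ⊕ F ⊕ T = True ✓
x_2 ⊕ x_3 ⊕ x_4 = T ⊕ F ⊕ T = False ✓
x_1 ⊕ x_2 ⊕ x_4 = F ⊕ T ⊕ T = False ✓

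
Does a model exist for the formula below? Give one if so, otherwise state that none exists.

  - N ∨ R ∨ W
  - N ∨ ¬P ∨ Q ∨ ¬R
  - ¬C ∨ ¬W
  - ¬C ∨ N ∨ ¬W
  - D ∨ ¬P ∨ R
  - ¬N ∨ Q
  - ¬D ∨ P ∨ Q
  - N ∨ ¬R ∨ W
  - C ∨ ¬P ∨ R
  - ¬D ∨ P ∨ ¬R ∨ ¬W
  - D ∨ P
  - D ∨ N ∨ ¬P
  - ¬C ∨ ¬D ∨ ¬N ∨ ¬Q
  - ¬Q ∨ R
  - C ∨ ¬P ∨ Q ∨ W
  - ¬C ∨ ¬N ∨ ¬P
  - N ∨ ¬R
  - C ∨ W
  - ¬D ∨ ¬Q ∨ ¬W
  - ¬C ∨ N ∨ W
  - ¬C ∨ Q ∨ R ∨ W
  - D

Case C = True:
  (¬C ∨ ¬W) forces W = False.
  (¬C ∨ N ∨ W) forces N = True.
  (¬N ∨ Q) forces Q = True.
  (¬C ∨ ¬D ∨ ¬N ∨ ¬Q) forces D = False.
  Clause (D) is falsified — contradiction.
Case C = False:
  (C ∨ W) forces W = True.
  (D) forces D = True.
  (¬D ∨ ¬Q ∨ ¬W) forces Q = False.
  (¬N ∨ Q) forces N = False.
  (¬D ∨ P ∨ Q) forces P = True.
  (N ∨ ¬P ∨ Q ∨ ¬R) forces R = False.
  Clause (C ∨ ¬P ∨ R) is falsified — contradiction.
Both cases fail, so the formula is unsatisfiable.

The formula is unsatisfiable.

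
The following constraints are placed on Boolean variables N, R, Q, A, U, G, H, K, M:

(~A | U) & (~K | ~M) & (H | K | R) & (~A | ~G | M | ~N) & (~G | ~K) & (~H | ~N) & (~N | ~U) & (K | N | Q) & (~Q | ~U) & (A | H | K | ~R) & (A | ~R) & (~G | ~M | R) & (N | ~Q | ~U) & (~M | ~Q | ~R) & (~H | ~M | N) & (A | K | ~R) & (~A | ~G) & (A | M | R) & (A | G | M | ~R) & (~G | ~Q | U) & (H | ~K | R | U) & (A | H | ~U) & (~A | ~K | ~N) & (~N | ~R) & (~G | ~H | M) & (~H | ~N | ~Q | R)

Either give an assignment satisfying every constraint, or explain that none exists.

Set N = False.
Set R = False.
Set Q = False.
  then (K | N | Q) forces K = True.
  then (~K | ~M) forces M = False.
  then (~G | ~K) forces G = False.
  then (A | M | R) forces A = True.
  then (~A | U) forces U = True.
Set H = False.
All clauses satisfied.

N: False, R: False, Q: False, A: True, U: True, G: False, H: False, K: True, M: False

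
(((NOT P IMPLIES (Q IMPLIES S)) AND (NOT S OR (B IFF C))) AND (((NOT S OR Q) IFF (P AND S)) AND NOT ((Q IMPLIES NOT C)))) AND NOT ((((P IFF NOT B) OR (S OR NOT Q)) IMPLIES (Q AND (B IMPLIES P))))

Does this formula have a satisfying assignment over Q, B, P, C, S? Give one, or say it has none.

Unsatisfiable — no assignment works.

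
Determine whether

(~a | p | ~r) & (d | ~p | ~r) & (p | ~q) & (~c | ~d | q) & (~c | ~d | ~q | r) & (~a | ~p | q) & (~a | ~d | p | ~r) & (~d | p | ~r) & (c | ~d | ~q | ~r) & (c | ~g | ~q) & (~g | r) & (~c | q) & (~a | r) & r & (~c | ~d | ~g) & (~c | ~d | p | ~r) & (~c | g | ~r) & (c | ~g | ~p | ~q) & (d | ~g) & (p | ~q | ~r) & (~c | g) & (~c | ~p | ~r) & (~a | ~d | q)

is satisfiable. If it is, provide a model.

c = False, d = True, q = False, g = False, r = True, a = False, p = True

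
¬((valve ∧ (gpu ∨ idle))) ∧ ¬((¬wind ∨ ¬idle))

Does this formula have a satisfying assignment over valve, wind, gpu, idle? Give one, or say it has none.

valve = False, wind = True, gpu = False, idle = True

  ¬((valve ∧ (gpu ∨ idle))) = True
    valve ∧ (gpu ∨ idle) = False
      gpu ∨ idle = True
  ¬((¬wind ∨ ¬idle)) = True
    ¬wind ∨ ¬idle = False
      ¬wind = False
      ¬idle = False
Both conjuncts True, so the formula holds.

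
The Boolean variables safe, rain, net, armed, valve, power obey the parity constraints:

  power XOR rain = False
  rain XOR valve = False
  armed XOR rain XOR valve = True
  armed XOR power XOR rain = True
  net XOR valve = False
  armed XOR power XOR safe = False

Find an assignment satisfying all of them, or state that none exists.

safe = True, rain = False, net = False, armed = True, valve = False, power = False

power XOR rain = F XOR F = False ✓
rain XOR valve = F XOR F = False ✓
armed XOR rain XOR valve = T XOR F XOR F = True ✓
armed XOR power XOR rain = T XOR F XOR F = True ✓
net XOR valve = F XOR F = False ✓
armed XOR power XOR safe = T XOR F XOR T = False ✓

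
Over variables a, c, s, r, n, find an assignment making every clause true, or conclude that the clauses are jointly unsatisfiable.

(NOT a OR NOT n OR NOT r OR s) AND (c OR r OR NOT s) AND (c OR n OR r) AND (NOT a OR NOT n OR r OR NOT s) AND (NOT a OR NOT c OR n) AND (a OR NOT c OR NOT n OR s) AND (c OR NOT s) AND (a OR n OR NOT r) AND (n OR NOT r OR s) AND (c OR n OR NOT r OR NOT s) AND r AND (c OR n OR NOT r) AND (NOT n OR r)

a = True; c = True; s = True; r = True; n = True

Unit clause (r) forces r = True.
Set a = True.
Set c = True.
  then (NOT a OR NOT c OR n) forces n = True.
  then (NOT a OR NOT n OR NOT r OR s) forces s = True.
All clauses satisfied.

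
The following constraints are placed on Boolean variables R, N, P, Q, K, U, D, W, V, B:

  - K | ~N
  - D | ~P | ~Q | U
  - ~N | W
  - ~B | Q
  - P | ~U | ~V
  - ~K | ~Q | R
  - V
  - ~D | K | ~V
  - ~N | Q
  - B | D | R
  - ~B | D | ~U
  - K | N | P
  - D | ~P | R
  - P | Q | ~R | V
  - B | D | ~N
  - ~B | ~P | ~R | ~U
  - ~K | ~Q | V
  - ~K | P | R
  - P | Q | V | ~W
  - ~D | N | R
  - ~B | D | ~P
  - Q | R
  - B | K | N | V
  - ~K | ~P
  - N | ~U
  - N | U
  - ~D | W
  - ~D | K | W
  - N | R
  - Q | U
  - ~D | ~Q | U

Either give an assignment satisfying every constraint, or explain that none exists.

R = True, N = True, P = False, Q = True, K = True, U = False, D = False, W = True, V = True, B = True

Unit clause (V) forces V = True.
Try R = False:
  (Q | R) forces Q = True.
  (~K | ~Q | R) forces K = False.
  (K | ~N) forces N = False.
  clause (N | R) is falsified — backtrack.
So R = True.
Set N = True.
  then (K | ~N) forces K = True.
  then (~N | W) forces W = True.
  then (~N | Q) forces Q = True.
  then (~K | ~P) forces P = False.
  then (P | ~U | ~V) forces U = False.
  then (~D | ~Q | U) forces D = False.
  then (B | D | ~N) forces B = True.
All clauses satisfied.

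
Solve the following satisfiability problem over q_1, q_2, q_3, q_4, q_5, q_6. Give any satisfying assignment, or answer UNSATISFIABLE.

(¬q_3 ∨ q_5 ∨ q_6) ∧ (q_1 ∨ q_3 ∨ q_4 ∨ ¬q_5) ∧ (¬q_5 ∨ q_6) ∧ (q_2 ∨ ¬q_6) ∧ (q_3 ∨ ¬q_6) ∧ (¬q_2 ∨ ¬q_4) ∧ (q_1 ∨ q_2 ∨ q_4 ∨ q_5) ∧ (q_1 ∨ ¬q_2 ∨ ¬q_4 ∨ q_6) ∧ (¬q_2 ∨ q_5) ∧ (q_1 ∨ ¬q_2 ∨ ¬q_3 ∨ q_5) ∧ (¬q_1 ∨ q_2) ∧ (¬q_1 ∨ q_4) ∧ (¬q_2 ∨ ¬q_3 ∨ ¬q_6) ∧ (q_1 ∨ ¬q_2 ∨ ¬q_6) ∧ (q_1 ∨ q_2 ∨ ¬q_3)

q_1 = False, q_2 = False, q_3 = False, q_4 = True, q_5 = False, q_6 = False

Try q_1 = True:
  (¬q_1 ∨ q_2) forces q_2 = True.
  (¬q_2 ∨ ¬q_4) forces q_4 = False.
  clause (¬q_1 ∨ q_4) is falsified — backtrack.
So q_1 = False.
Try q_2 = True:
  (¬q_2 ∨ ¬q_4) forces q_4 = False.
  (¬q_2 ∨ q_5) forces q_5 = True.
  (q_1 ∨ q_3 ∨ q_4 ∨ ¬q_5) forces q_3 = True.
  (¬q_5 ∨ q_6) forces q_6 = True.
  clause (¬q_2 ∨ ¬q_3 ∨ ¬q_6) is falsified — backtrack.
So q_2 = False.
  then (q_2 ∨ ¬q_6) forces q_6 = False.
  then (q_1 ∨ q_2 ∨ ¬q_3) forces q_3 = False.
  then (¬q_5 ∨ q_6) forces q_5 = False.
  then (q_1 ∨ q_2 ∨ q_4 ∨ q_5) forces q_4 = True.
All clauses satisfied.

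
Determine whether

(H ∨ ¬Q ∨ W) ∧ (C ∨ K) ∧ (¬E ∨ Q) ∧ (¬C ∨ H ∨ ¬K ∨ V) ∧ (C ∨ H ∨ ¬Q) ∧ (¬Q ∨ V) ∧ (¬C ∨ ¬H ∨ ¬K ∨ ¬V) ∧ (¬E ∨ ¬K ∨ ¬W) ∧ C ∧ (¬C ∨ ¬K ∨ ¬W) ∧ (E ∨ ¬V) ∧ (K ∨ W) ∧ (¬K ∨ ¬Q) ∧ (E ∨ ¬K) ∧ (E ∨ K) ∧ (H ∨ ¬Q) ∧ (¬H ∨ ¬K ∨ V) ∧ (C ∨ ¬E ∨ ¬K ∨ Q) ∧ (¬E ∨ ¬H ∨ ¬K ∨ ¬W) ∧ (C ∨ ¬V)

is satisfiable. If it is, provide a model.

Q: True, H: True, W: True, V: True, C: True, K: False, E: True

Unit clause (C) forces C = True.
Try Q = False:
  (¬E ∨ Q) forces E = False.
  (E ∨ ¬V) forces V = False.
  (E ∨ ¬K) forces K = False.
  clause (E ∨ K) is falsified — backtrack.
So Q = True.
  then (¬Q ∨ V) forces V = True.
  then (E ∨ ¬V) forces E = True.
  then (¬K ∨ ¬Q) forces K = False.
  then (H ∨ ¬Q) forces H = True.
  then (K ∨ W) forces W = True.
All clauses satisfied.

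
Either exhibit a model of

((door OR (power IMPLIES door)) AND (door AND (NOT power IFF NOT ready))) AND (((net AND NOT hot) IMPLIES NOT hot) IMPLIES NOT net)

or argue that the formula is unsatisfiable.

hot = False, net = False, power = True, ready = True, door = True

  (door OR (power IMPLIES door)) AND (door AND (NOT power IFF NOT ready)) = True
    door OR (power IMPLIES door) = True
      power IMPLIES door = True
    door AND (NOT power IFF NOT ready) = True
      NOT power IFF NOT ready = True
        NOT power = False
        NOT ready = False
  ((net AND NOT hot) IMPLIES NOT hot) IMPLIES NOT net = True
    (net AND NOT hot) IMPLIES NOT hot = True
      net AND NOT hot = False
        NOT hot = True
      NOT hot = True
    NOT net = True
Both conjuncts True, so the formula holds.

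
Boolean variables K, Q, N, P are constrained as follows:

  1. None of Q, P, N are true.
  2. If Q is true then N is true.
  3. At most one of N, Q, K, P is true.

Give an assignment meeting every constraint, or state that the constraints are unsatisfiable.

K: True, Q: False, N: False, P: False

  (1) {Q, P, N}: 0 true — none ✓
  (2) Q=F ⇒ N: vacuous ✓
  (3) {N, Q, K, P}: 1 true — at most one ✓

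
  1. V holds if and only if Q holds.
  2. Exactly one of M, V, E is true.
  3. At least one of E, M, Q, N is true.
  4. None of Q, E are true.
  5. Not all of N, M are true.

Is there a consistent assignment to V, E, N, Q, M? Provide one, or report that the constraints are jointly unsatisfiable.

V = False, E = False, N = False, Q = False, M = True

  (1) V=F, Q=F — same ✓
  (2) {M, V, E}: 1 true — exactly one ✓
  (3) {E, M, Q, N}: 1 true — at least one ✓
  (4) {Q, E}: 0 true — none ✓
  (5) {N, M}: 1/2 true — not all ✓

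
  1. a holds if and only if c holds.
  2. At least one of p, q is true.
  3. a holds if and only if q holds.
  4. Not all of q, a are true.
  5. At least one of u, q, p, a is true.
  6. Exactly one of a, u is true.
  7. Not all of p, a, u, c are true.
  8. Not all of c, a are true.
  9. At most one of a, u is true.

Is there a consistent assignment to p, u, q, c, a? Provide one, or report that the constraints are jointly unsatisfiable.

p = True, u = True, q = False, c = False, a = False

  (1) a=F, c=F — same ✓
  (2) {p, q}: 1 true — at least one ✓
  (3) a=F, q=F — same ✓
  (4) {q, a}: 0/2 true — not all ✓
  (5) {u, q, p, a}: 2 true — at least one ✓
  (6) {a, u}: 1 true — exactly one ✓
  (7) {p, a, u, c}: 2/4 true — not all ✓
  (8) {c, a}: 0/2 true — not all ✓
  (9) {a, u}: 1 true — at most one ✓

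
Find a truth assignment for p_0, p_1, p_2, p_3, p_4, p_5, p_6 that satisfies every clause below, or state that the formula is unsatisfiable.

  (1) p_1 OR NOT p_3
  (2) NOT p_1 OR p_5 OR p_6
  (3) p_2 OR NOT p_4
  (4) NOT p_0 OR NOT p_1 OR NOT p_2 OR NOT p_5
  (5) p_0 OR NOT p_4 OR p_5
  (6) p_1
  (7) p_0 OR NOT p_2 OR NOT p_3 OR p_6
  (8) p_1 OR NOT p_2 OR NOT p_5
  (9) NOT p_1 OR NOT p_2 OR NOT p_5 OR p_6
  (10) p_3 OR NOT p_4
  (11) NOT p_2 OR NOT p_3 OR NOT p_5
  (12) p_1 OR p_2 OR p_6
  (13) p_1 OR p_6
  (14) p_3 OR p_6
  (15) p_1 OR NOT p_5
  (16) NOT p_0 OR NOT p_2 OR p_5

Unit clause (p_1) forces p_1 = True.
Set p_0 = False.
Set p_2 = False.
  then (p_2 OR NOT p_4) forces p_4 = False.
Set p_3 = True.
Set p_5 = False.
  then (NOT p_1 OR p_5 OR p_6) forces p_6 = True.
All clauses satisfied.

p_0 = False, p_1 = True, p_2 = False, p_3 = True, p_4 = False, p_5 = False, p_6 = True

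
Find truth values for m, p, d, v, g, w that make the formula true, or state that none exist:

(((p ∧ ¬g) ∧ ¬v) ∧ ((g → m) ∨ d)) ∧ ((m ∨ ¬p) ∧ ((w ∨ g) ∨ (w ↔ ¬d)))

m = True; p = True; d = False; v = False; g = False; w = True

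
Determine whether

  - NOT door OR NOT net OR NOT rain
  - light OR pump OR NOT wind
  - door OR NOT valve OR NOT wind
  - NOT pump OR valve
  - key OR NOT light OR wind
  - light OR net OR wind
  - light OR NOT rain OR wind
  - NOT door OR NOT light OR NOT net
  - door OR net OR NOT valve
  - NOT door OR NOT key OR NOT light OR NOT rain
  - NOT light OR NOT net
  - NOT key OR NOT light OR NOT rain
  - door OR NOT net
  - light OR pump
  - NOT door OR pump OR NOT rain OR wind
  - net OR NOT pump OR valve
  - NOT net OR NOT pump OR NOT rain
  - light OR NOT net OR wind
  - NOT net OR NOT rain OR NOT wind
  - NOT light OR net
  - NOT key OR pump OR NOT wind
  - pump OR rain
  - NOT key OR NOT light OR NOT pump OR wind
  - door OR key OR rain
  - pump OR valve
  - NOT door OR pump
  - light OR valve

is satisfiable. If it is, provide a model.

door=T, key=F, light=F, wind=T, rain=F, net=T, valve=T, pump=T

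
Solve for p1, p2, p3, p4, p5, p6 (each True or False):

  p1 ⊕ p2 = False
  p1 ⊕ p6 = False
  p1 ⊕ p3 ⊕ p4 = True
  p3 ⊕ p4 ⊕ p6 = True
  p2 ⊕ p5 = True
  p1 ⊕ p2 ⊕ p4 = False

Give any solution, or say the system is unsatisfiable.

p1 = True, p2 = True, p3 = False, p4 = False, p5 = False, p6 = True

p1 ⊕ p2 = T ⊕ T = False ✓
p1 ⊕ p6 = T ⊕ T = False ✓
p1 ⊕ p3 ⊕ p4 = T ⊕ F ⊕ F = True ✓
p3 ⊕ p4 ⊕ p6 = F ⊕ F ⊕ T = True ✓
p2 ⊕ p5 = T ⊕ F = True ✓
p1 ⊕ p2 ⊕ p4 = T ⊕ T ⊕ F = False ✓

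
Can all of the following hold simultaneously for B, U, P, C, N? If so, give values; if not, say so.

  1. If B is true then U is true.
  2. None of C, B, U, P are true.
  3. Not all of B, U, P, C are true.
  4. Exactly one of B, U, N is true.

B: False, U: False, P: False, C: False, N: True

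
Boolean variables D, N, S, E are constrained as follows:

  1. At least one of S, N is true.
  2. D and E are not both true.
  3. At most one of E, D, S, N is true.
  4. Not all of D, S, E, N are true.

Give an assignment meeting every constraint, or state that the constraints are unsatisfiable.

D = False, N = True, S = False, E = False

  (1) {S, N}: 1 true — at least one ✓
  (2) D=F, E=F — not both ✓
  (3) {E, D, S, N}: 1 true — at most one ✓
  (4) {D, S, E, N}: 1/4 true — not all ✓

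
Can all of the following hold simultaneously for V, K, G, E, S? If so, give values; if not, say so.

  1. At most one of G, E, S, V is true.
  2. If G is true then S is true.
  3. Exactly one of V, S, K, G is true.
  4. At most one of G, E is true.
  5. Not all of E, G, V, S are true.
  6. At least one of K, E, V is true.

V=F, K=T, G=F, E=F, S=F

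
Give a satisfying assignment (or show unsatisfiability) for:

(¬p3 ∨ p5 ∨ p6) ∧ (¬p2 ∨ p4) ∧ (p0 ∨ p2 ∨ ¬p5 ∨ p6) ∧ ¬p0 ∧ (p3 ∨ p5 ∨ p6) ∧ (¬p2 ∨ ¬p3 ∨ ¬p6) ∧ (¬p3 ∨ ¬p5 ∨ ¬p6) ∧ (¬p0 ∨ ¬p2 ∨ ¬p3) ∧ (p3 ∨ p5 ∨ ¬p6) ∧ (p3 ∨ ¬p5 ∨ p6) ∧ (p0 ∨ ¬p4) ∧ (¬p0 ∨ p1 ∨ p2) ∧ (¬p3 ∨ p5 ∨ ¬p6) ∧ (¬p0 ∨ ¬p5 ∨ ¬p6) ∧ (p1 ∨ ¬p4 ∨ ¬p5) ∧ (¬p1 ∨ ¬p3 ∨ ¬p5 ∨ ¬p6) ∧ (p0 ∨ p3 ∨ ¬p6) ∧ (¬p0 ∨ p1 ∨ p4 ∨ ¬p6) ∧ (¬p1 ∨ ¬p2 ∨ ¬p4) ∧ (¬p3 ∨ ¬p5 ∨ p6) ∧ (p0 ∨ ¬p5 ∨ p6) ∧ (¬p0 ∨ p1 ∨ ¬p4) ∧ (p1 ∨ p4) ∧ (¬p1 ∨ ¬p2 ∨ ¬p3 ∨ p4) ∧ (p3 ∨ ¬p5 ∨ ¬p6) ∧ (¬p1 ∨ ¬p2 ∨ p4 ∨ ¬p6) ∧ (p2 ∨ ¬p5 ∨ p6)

Case p6 = True:
  (¬p0) forces p0 = False.
  (p0 ∨ ¬p4) forces p4 = False.
  (¬p2 ∨ p4) forces p2 = False.
  (p0 ∨ p3 ∨ ¬p6) forces p3 = True.
  (¬p3 ∨ ¬p5 ∨ ¬p6) forces p5 = False.
  Clause (¬p3 ∨ p5 ∨ ¬p6) is falsified — contradiction.
Case p6 = False:
  (¬p0) forces p0 = False.
  (p0 ∨ ¬p4) forces p4 = False.
  (¬p2 ∨ p4) forces p2 = False.
  (p0 ∨ p2 ∨ ¬p5 ∨ p6) forces p5 = False.
  (¬p3 ∨ p5 ∨ p6) forces p3 = False.
  Clause (p3 ∨ p5 ∨ p6) is falsified — contradiction.
Both cases fail, so the formula is unsatisfiable.

UNSATISFIABLE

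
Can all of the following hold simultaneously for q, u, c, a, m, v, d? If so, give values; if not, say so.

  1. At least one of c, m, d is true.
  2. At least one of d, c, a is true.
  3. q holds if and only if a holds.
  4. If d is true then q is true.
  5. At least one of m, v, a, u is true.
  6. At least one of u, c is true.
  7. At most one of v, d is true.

q=T, u=T, c=F, a=T, m=F, v=F, d=T

  (1) {c, m, d}: 1 true — at least one ✓
  (2) {d, c, a}: 2 true — at least one ✓
  (3) q=T, a=T — same ✓
  (4) d=T ⇒ q: T ✓
  (5) {m, v, a, u}: 2 true — at least one ✓
  (6) {u, c}: 1 true — at least one ✓
  (7) {v, d}: 1 true — at most one ✓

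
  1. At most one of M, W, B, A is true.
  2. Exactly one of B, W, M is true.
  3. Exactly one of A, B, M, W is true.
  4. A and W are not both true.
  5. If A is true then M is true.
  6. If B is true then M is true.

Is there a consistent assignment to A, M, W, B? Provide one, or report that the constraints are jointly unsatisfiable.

A = False, M = False, W = True, B = False

  (1) {M, W, B, A}: 1 true — at most one ✓
  (2) {B, W, M}: 1 true — exactly one ✓
  (3) {A, B, M, W}: 1 true — exactly one ✓
  (4) A=F, W=T — not both ✓
  (5) A=F ⇒ M: vacuous ✓
  (6) B=F ⇒ M: vacuous ✓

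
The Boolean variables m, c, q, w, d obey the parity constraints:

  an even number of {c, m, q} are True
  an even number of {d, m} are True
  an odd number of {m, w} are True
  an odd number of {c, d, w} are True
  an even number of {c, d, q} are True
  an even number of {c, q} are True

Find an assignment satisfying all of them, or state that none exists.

m=F; c=F; q=F; w=T; d=F

{c, m, q}: 0 true → even ✓
{d, m}: 0 true → even ✓
{m, w}: 1 true → odd ✓
{c, d, w}: 1 true → odd ✓
{c, d, q}: 0 true → even ✓
{c, q}: 0 true → even ✓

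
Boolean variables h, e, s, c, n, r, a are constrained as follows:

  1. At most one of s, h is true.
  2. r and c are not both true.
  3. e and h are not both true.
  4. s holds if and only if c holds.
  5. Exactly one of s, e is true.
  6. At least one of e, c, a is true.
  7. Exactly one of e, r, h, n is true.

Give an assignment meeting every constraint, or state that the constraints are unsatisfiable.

h = False, e = False, s = True, c = True, n = True, r = False, a = False

  (1) {s, h}: 1 true — at most one ✓
  (2) r=F, c=T — not both ✓
  (3) e=F, h=F — not both ✓
  (4) s=T, c=T — same ✓
  (5) {s, e}: 1 true — exactly one ✓
  (6) {e, c, a}: 1 true — at least one ✓
  (7) {e, r, h, n}: 1 true — exactly one ✓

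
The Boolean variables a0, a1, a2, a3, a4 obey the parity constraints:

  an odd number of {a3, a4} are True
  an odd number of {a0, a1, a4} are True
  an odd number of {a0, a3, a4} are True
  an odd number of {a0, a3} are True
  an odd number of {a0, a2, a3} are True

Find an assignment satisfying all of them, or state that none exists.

a0=F, a1=T, a2=F, a3=T, a4=F

{a3, a4}: 1 true → odd ✓
{a0, a1, a4}: 1 true → odd ✓
{a0, a3, a4}: 1 true → odd ✓
{a0, a3}: 1 true → odd ✓
{a0, a2, a3}: 1 true → odd ✓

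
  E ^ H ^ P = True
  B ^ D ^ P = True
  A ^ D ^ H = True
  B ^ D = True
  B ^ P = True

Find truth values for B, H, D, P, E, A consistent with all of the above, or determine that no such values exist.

B=T, H=T, D=F, P=F, E=F, A=F

E ^ H ^ P = F ^ T ^ F = True ✓
B ^ D ^ P = T ^ F ^ F = True ✓
A ^ D ^ H = F ^ F ^ T = True ✓
B ^ D = T ^ F = True ✓
B ^ P = T ^ F = True ✓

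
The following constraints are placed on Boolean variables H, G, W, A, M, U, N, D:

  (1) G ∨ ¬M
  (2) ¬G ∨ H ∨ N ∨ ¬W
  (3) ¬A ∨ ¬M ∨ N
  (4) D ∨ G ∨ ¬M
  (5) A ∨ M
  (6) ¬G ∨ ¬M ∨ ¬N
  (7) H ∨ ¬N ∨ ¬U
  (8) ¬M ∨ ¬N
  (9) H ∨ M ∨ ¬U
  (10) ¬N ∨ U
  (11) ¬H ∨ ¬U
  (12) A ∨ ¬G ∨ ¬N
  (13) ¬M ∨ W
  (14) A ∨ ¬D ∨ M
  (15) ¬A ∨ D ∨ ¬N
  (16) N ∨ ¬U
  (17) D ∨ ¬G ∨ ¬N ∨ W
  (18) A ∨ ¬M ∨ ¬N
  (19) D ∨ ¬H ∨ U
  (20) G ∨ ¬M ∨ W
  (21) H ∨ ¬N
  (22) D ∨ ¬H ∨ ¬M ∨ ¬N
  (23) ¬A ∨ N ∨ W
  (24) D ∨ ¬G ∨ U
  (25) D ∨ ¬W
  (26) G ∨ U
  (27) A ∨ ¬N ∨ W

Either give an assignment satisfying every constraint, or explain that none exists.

Set H = True.
  then (¬H ∨ ¬U) forces U = False.
  then (D ∨ ¬H ∨ U) forces D = True.
  then (G ∨ U) forces G = True.
  then (¬N ∨ U) forces N = False.
Try W = False:
  (¬M ∨ W) forces M = False.
  (A ∨ M) forces A = True.
  clause (¬A ∨ N ∨ W) is falsified — backtrack.
So W = True.
Set A = False.
  then (A ∨ M) forces M = True.
All clauses satisfied.

H = True, G = True, W = True, A = False, M = True, U = False, N = False, D = True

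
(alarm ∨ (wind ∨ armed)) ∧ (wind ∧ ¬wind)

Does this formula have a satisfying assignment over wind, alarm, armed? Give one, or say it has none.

The formula is unsatisfiable.

Case wind = True: the conjunct ¬wind is False.
Case wind = False: the conjunct wind is False.
Both cases fail — unsatisfiable.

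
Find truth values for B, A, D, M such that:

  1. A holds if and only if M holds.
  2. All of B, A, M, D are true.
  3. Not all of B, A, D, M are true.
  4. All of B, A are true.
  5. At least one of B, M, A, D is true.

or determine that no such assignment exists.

Unsatisfiable — no assignment works.

Case B = True:
  (2) forces A = True.
  (1) with A=T forces M = True.
  (2) forces D = True.
  Constraint (3) is violated (B=T, A=T, D=T, M=T) — contradiction.
Case B = False:
  Constraint (2) is violated (B=F) — contradiction.
Both cases fail — unsatisfiable.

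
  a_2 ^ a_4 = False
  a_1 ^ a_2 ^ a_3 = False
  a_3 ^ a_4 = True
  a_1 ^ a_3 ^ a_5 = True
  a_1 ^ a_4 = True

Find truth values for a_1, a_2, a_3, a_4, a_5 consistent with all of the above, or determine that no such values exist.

a_1: True, a_2: False, a_3: True, a_4: False, a_5: True

a_2 ^ a_4 = F ^ F = False ✓
a_1 ^ a_2 ^ a_3 = T ^ F ^ T = False ✓
a_3 ^ a_4 = T ^ F = True ✓
a_1 ^ a_3 ^ a_5 = T ^ T ^ T = True ✓
a_1 ^ a_4 = T ^ F = True ✓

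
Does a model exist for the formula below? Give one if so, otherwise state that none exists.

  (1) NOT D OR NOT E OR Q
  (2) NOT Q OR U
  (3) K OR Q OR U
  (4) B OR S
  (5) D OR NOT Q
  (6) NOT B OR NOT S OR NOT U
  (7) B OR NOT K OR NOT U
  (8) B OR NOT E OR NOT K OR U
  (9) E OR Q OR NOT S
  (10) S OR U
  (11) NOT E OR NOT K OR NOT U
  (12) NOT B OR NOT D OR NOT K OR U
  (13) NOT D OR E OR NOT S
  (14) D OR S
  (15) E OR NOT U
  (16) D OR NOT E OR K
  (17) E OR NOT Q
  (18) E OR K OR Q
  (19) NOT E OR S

U = False; D = False; K = True; B = True; E = True; Q = False; S = True

Set U = False.
  then (NOT Q OR U) forces Q = False.
  then (K OR Q OR U) forces K = True.
  then (S OR U) forces S = True.
  then (E OR Q OR NOT S) forces E = True.
  then (NOT D OR NOT E OR Q) forces D = False.
  then (B OR NOT E OR NOT K OR U) forces B = True.
All clauses satisfied.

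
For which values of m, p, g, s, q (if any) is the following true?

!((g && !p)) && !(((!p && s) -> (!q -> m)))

m: False, p: False, g: False, s: True, q: False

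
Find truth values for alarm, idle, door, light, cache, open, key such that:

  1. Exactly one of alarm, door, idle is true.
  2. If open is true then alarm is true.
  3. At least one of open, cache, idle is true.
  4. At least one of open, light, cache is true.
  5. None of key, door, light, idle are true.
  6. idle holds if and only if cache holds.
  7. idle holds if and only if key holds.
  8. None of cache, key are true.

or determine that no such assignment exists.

alarm: True, idle: False, door: False, light: False, cache: False, open: True, key: False

  (1) {alarm, door, idle}: 1 true — exactly one ✓
  (2) open=T ⇒ alarm: T ✓
  (3) {open, cache, idle}: 1 true — at least one ✓
  (4) {open, light, cache}: 1 true — at least one ✓
  (5) {key, door, light, idle}: 0 true — none ✓
  (6) idle=F, cache=F — same ✓
  (7) idle=F, key=F — same ✓
  (8) {cache, key}: 0 true — none ✓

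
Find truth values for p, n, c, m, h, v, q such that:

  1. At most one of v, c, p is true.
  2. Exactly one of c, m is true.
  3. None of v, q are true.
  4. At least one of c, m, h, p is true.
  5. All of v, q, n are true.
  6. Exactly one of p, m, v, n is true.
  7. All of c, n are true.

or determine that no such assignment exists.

The formula is unsatisfiable.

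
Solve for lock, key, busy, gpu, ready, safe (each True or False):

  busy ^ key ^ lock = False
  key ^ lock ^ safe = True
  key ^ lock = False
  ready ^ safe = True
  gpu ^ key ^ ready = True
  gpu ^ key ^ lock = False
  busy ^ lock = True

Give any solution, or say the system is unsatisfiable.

lock: True, key: True, busy: False, gpu: False, ready: False, safe: True

busy ^ key ^ lock = F ^ T ^ T = False ✓
key ^ lock ^ safe = T ^ T ^ T = True ✓
key ^ lock = T ^ T = False ✓
ready ^ safe = F ^ T = True ✓
gpu ^ key ^ ready = F ^ T ^ F = True ✓
gpu ^ key ^ lock = F ^ T ^ T = False ✓
busy ^ lock = F ^ T = True ✓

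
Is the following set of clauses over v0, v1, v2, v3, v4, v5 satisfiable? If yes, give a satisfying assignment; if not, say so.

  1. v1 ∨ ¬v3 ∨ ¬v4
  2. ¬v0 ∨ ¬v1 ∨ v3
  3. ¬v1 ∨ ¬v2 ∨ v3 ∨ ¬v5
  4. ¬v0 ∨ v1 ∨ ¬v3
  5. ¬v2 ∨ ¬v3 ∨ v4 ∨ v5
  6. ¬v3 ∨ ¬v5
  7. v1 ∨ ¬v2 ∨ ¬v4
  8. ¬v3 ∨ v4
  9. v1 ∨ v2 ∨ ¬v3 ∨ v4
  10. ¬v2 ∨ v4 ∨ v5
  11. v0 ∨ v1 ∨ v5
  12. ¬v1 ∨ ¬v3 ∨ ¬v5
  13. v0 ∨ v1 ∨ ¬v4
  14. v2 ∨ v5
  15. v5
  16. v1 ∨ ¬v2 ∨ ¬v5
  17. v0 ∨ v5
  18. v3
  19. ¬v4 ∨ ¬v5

Case v3 = True:
  (¬v3 ∨ ¬v5) forces v5 = False.
  Clause (v5) is falsified — contradiction.
Case v3 = False:
  Clause (v3) is falsified — contradiction.
Both cases fail, so the formula is unsatisfiable.

Unsatisfiable — no assignment works.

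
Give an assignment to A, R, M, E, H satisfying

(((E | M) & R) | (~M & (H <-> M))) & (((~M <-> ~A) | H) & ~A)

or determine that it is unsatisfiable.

A: False; R: True; M: True; E: True; H: True

  ((E | M) & R) | (~M & (H <-> M)) = True
    (E | M) & R = True
      E | M = True
    ~M & (H <-> M) = False
      ~M = False
      H <-> M = True
  ((~M <-> ~A) | H) & ~A = True
    (~M <-> ~A) | H = True
      ~M <-> ~A = False
        ~M = False
        ~A = True
    ~A = True
Both conjuncts True, so the formula holds.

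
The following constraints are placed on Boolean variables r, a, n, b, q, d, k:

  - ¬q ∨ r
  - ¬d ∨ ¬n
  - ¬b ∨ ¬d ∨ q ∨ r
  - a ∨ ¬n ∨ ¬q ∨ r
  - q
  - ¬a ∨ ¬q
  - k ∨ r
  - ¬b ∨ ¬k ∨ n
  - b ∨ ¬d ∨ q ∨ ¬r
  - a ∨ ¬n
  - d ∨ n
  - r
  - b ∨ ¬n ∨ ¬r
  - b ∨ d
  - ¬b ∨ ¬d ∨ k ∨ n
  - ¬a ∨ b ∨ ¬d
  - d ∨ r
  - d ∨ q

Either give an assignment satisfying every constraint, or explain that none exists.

Unit clause (q) forces q = True.
In (¬a ∨ ¬q) only ¬a is left, so a = False.
In (a ∨ ¬n) only ¬n is left, so n = False.
In (d ∨ n) only d is left, so d = True.
Unit clause (r) forces r = True.
Try b = True:
  (¬b ∨ ¬k ∨ n) forces k = False.
  clause (¬b ∨ ¬d ∨ k ∨ n) is falsified — backtrack.
So b = False.
Set k = True.
All clauses satisfied.

r = True; a = False; n = False; b = False; q = True; d = True; k = True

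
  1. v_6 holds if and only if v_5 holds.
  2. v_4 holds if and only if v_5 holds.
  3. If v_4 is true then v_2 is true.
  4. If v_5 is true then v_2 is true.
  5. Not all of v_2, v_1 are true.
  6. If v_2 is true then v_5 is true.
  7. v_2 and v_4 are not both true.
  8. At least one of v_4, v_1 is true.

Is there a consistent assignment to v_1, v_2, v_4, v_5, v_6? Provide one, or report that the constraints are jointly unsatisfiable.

v_1 = True, v_2 = False, v_4 = False, v_5 = False, v_6 = False

  (1) v_6=F, v_5=F — same ✓
  (2) v_4=F, v_5=F — same ✓
  (3) v_4=F ⇒ v_2: vacuous ✓
  (4) v_5=F ⇒ v_2: vacuous ✓
  (5) {v_2, v_1}: 1/2 true — not all ✓
  (6) v_2=F ⇒ v_5: vacuous ✓
  (7) v_2=F, v_4=F — not both ✓
  (8) {v_4, v_1}: 1 true — at least one ✓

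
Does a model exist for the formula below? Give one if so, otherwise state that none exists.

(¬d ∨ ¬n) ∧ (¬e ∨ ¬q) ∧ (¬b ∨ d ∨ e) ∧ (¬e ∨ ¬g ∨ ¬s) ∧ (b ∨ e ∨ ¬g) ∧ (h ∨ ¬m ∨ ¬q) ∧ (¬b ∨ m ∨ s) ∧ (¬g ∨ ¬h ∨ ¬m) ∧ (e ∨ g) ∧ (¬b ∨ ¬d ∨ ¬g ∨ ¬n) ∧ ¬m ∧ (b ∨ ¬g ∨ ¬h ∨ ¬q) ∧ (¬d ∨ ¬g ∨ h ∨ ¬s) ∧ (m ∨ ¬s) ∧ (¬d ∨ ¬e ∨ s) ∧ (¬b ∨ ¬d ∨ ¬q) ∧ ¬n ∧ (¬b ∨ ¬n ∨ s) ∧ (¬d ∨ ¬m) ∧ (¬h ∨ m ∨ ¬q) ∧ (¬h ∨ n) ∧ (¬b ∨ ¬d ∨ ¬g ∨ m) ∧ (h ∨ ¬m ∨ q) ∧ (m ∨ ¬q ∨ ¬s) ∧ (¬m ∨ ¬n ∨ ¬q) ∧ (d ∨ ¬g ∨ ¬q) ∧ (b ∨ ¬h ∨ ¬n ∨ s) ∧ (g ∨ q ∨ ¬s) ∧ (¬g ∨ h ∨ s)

m = False; d = False; h = False; q = False; n = False; e = True; b = False; s = False; g = False

Unit clause (¬m) forces m = False.
In (m ∨ ¬s) only ¬s is left, so s = False.
Unit clause (¬n) forces n = False.
In (¬h ∨ n) only ¬h is left, so h = False.
In (¬g ∨ h ∨ s) only ¬g is left, so g = False.
In (¬b ∨ m ∨ s) only ¬b is left, so b = False.
In (e ∨ g) only e is left, so e = True.
In (¬d ∨ ¬e ∨ s) only ¬d is left, so d = False.
In (¬e ∨ ¬q) only ¬q is left, so q = False.
All clauses satisfied.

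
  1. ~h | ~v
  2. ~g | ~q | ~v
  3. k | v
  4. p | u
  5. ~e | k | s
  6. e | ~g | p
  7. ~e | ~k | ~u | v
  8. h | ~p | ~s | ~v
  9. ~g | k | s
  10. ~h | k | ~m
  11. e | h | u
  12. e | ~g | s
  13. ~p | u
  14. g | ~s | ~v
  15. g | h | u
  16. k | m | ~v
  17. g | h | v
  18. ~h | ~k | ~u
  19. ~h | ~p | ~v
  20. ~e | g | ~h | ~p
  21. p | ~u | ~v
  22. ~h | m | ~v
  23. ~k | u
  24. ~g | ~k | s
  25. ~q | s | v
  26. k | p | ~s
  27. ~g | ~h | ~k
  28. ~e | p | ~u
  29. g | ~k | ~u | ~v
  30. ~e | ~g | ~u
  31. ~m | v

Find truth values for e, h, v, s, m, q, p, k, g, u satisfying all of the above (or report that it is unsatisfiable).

Set e = False.
Try h = True:
  (~h | ~v) forces v = False.
  (k | v) forces k = True.
  (~h | ~k | ~u) forces u = False.
  clause (~k | u) is falsified — backtrack.
So h = False.
  then (e | h | u) forces u = True.
Set v = True.
  then (p | ~u | ~v) forces p = True.
  then (h | ~p | ~s | ~v) forces s = False.
  then (e | ~g | s) forces g = False.
  then (g | ~k | ~u | ~v) forces k = False.
  then (k | m | ~v) forces m = True.
Set q = False.
All clauses satisfied.

e = False, h = False, v = True, s = False, m = True, q = False, p = True, k = False, g = False, u = True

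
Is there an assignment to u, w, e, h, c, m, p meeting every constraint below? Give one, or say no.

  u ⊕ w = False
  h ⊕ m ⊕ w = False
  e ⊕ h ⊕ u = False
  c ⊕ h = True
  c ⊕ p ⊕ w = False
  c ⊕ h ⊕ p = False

u: False, w: False, e: False, h: False, c: True, m: False, p: True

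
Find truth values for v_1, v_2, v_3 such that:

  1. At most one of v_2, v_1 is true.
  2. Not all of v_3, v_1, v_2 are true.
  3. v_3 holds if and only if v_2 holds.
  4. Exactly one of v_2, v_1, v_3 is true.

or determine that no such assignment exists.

v_1 = True, v_2 = False, v_3 = False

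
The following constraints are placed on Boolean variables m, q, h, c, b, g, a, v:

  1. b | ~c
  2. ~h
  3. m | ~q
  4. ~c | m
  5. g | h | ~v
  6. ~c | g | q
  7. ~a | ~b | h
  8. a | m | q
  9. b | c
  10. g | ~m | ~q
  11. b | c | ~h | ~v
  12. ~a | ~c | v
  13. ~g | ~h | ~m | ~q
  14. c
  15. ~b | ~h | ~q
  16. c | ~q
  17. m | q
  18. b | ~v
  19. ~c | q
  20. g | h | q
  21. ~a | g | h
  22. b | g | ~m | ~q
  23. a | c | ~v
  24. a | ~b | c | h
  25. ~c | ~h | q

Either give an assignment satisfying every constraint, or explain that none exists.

m=T, q=T, h=F, c=T, b=T, g=T, a=F, v=F

Unit clause (~h) forces h = False.
Unit clause (c) forces c = True.
In (~c | q) only q is left, so q = True.
In (b | ~c) only b is left, so b = True.
In (m | ~q) only m is left, so m = True.
In (~a | ~b | h) only ~a is left, so a = False.
In (g | ~m | ~q) only g is left, so g = True.
Set v = False.
All clauses satisfied.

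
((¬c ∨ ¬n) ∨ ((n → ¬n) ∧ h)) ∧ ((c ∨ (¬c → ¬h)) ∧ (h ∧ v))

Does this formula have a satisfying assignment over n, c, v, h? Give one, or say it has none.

n=F, c=T, v=T, h=T

  (¬c ∨ ¬n) ∨ ((n → ¬n) ∧ h) = True
    ¬c ∨ ¬n = True
      ¬c = False
      ¬n = True
    (n → ¬n) ∧ h = True
      n → ¬n = True
        ¬n = True
  (c ∨ (¬c → ¬h)) ∧ (h ∧ v) = True
    c ∨ (¬c → ¬h) = True
      ¬c → ¬h = True
        ¬c = False
        ¬h = False
    h ∧ v = True
Both conjuncts True, so the formula holds.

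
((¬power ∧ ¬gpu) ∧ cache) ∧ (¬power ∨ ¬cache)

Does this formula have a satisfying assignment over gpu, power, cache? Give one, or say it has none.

gpu=F; power=F; cache=T

  (¬power ∧ ¬gpu) ∧ cache = True
    ¬power ∧ ¬gpu = True
      ¬power = True
      ¬gpu = True
  ¬power ∨ ¬cache = True
    ¬power = True
    ¬cache = False
Both conjuncts True, so the formula holds.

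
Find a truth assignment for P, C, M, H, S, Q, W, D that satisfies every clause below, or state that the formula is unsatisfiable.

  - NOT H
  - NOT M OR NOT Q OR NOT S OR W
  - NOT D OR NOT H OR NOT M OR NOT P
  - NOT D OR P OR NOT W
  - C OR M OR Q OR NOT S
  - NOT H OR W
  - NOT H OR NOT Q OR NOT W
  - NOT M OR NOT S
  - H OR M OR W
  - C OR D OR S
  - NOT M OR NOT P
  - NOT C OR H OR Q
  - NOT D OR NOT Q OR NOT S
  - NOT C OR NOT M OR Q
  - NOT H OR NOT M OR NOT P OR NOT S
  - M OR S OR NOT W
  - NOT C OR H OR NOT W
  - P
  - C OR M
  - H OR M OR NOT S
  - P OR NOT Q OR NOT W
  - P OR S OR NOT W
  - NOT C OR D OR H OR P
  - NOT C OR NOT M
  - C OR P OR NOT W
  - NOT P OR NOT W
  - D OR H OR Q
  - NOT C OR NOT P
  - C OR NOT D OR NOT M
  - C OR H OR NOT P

Case P = True:
  (NOT H) forces H = False.
  (NOT M OR NOT P) forces M = False.
  (H OR M OR W) forces W = True.
  Clause (NOT P OR NOT W) is falsified — contradiction.
Case P = False:
  Clause (P) is falsified — contradiction.
Both cases fail, so the formula is unsatisfiable.

No satisfying assignment exists.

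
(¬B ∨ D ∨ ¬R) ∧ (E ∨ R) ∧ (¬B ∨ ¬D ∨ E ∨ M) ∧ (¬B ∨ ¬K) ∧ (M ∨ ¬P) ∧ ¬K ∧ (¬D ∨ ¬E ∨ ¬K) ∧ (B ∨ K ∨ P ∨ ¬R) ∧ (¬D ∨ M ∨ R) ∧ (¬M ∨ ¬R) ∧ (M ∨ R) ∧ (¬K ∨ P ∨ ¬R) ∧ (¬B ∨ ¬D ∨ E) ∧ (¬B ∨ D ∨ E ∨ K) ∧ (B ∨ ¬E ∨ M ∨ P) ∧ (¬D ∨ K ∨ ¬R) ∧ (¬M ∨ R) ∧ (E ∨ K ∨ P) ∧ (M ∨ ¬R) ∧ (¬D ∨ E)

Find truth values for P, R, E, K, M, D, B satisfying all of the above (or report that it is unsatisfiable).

The formula is unsatisfiable.

Case R = True:
  (¬K) forces K = False.
  (¬M ∨ ¬R) forces M = False.
  Clause (M ∨ ¬R) is falsified — contradiction.
Case R = False:
  (E ∨ R) forces E = True.
  (¬K) forces K = False.
  (M ∨ R) forces M = True.
  Clause (¬M ∨ R) is falsified — contradiction.
Both cases fail, so the formula is unsatisfiable.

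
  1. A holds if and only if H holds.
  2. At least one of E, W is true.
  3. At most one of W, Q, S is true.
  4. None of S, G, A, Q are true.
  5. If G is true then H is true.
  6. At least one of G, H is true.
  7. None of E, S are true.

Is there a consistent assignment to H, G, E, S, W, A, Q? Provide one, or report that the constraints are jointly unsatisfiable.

Case G = True:
  Constraint (4) is violated (G=T) — contradiction.
Case G = False:
  (4) forces S = False.
  (4) forces A = False.
  (1) with A=F forces H = False.
  Constraint (6) is violated (G=F, H=F) — contradiction.
Both cases fail — unsatisfiable.

UNSATISFIABLE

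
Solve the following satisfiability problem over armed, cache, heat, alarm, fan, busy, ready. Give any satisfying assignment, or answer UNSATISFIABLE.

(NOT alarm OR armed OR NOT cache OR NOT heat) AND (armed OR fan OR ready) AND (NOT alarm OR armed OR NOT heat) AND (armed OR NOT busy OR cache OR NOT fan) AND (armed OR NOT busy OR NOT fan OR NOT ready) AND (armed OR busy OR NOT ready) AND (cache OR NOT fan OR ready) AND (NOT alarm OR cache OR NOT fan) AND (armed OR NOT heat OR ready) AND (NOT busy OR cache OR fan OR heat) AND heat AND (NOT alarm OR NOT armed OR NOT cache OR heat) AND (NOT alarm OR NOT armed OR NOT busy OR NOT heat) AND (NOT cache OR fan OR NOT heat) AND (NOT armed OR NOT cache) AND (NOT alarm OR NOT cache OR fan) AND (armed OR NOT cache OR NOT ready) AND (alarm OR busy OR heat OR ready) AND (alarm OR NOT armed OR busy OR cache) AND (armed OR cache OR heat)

Unit clause (heat) forces heat = True.
Set armed = False.
  then (NOT alarm OR armed OR NOT heat) forces alarm = False.
  then (armed OR NOT heat OR ready) forces ready = True.
  then (armed OR NOT cache OR NOT ready) forces cache = False.
  then (armed OR busy OR NOT ready) forces busy = True.
  then (armed OR NOT busy OR cache OR NOT fan) forces fan = False.
All clauses satisfied.

armed: False; cache: False; heat: True; alarm: False; fan: False; busy: True; ready: True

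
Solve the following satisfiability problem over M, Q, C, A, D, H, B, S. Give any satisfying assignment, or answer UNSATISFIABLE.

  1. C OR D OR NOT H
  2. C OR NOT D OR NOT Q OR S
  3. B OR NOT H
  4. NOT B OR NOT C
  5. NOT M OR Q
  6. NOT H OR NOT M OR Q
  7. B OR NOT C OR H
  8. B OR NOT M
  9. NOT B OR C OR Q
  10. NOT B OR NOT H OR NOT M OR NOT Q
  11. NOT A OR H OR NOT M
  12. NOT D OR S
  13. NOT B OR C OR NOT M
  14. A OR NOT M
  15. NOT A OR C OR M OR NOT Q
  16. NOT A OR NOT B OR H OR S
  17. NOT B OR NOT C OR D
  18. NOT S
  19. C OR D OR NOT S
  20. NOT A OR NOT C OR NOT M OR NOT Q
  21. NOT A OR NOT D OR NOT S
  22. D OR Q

M: False, Q: True, C: False, A: False, D: False, H: False, B: True, S: False

Unit clause (NOT S) forces S = False.
In (NOT D OR S) only NOT D is left, so D = False.
In (D OR Q) only Q is left, so Q = True.
Try M = True:
  (B OR NOT M) forces B = True.
  (NOT B OR NOT C) forces C = False.
  clause (NOT B OR C OR NOT M) is falsified — backtrack.
So M = False.
Set C = False.
  then (C OR D OR NOT H) forces H = False.
  then (NOT A OR C OR M OR NOT Q) forces A = False.
Set B = True.
All clauses satisfied.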